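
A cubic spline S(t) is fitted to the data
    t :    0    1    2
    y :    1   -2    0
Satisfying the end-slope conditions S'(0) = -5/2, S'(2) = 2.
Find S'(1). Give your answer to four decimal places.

Write m_i for S''(x_i). With h_i = 1, 1 and divided differences Δ_i = -3, 2, the continuity of S' gives the tridiagonal system
  1·m_0 + 4·m_1 + 1·m_2 = 6(Δ_1 - Δ_0) = 30
Clamped end conditions give two more equations: 2h_0·m_0 + h_0·m_1 = 6(Δ_0 - S'(0)) = -3 and h_1·m_1 + 2h_1·m_2 = 6(S'(2) - Δ_1) = 0.
Hence m_0 = -27/4, m_1 = 21/2, m_2 = -21/4.
On [1, 2], S'(t) = b_1 + 2c_1·(t - 1) + 3d_1·(t - 1)² with b_1 = Δ_1 - h_1(2m_1 + m_2)/6 = -5/8, c_1 = m_1/2 = 21/4, d_1 = (m_2 - m_1)/(6h_1) = -21/8. So S'(1) = -5/8.

-0.6250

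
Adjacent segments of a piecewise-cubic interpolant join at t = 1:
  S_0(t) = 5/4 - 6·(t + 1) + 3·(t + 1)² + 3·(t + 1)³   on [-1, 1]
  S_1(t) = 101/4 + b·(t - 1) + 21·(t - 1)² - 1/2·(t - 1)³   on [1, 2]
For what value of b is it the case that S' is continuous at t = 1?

42

S_0'(t) = -6 + 6·(t + 1) + 9·(t + 1)², so S_0'(1) = 42. On the right, S_1'(1) = b, so b = 42.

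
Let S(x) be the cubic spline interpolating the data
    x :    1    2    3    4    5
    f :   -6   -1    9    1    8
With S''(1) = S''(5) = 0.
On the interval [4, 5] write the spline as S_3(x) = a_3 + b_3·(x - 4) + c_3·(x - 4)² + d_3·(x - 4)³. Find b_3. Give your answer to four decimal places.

Write M_i for S''(x_i). With h_i = 1, 1, 1, 1 and divided differences Δ_i = 5, 10, -8, 7, the continuity of S' gives the tridiagonal system
  1·M_0 + 4·M_1 + 1·M_2 = 6(Δ_1 - Δ_0) = 30
  1·M_1 + 4·M_2 + 1·M_3 = 6(Δ_2 - Δ_1) = -108
  1·M_2 + 4·M_3 + 1·M_4 = 6(Δ_3 - Δ_2) = 90
Natural end conditions: M_0 = M_4 = 0.
Hence M_0 = 0, M_1 = 243/14, M_2 = -276/7, M_3 = 453/14, M_4 = 0.
On [4, 5], with S_3(x) = a_3 + b_3·(x - 4) + c_3·(x - 4)² + d_3·(x - 4)³: c_3 = M_3/2 = 453/28, d_3 = (M_4 - M_3)/(6h_3) = -151/28, b_3 = Δ_3 - h_3(2M_3 + M_4)/6 = -53/14.

-3.7857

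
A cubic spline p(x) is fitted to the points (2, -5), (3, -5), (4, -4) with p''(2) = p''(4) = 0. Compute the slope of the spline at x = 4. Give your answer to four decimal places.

1.2500

Write M_i for p''(x_i). With h_i = 1, 1 and divided differences Δ_i = 0, 1, the continuity of p' gives the tridiagonal system
  1·M_0 + 4·M_1 + 1·M_2 = 6(Δ_1 - Δ_0) = 6
Natural end conditions: M_0 = M_2 = 0.
Solving: M_0 = 0, M_1 = 3/2, M_2 = 0.
On [3, 4], p'(x) = b_1 + 2c_1·(x - 3) + 3d_1·(x - 3)² with b_1 = Δ_1 - h_1(2M_1 + M_2)/6 = 1/2, c_1 = M_1/2 = 3/4, d_1 = (M_2 - M_1)/(6h_1) = -1/4. So p'(4) = 5/4.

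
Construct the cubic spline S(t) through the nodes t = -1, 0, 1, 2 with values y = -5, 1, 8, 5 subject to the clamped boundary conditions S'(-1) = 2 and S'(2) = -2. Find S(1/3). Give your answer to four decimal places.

4.0444

Let M_i = S''(x_i). Step sizes h_i = 1, 1, 1; slopes of the chords Δ_i = (y_(i+1) - y_i)/h_i = 6, 7, -3.
  1·M_0 + 4·M_1 + 1·M_2 = 6(Δ_1 - Δ_0) = 6
  1·M_1 + 4·M_2 + 1·M_3 = 6(Δ_2 - Δ_1) = -60
Clamped end conditions give two more equations: 2h_0·M_0 + h_0·M_1 = 6(Δ_0 - S'(-1)) = 24 and h_2·M_2 + 2h_2·M_3 = 6(S'(2) - Δ_2) = 6.
Solving the tridiagonal system: M_0 = 152/15, M_1 = 56/15, M_2 = -286/15, M_3 = 188/15.
On [0, 1], S(t) = 1 + 134/15·t + 28/15·t² - 19/5·t³.
With t = 1/3: S(1/3) = 182/45.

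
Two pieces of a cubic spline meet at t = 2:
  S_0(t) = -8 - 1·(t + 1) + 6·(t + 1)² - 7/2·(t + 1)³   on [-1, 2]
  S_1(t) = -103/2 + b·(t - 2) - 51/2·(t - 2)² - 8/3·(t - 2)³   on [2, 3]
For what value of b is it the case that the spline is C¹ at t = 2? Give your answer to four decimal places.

S_0'(t) = -1 + 12·(t + 1) - 21/2·(t + 1)², so S_0'(2) = -119/2. On the right, S_1'(2) = b, so b = -119/2.

-59.5000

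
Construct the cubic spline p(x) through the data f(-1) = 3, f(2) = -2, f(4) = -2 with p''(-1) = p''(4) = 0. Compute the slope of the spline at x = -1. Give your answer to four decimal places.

-2.1667

Write σ_i for p''(x_i). With h_i = 3, 2 and divided differences Δ_i = -5/3, 0, the continuity of p' gives the tridiagonal system
  3·σ_0 + 10·σ_1 + 2·σ_2 = 6(Δ_1 - Δ_0) = 10
Natural end conditions: σ_0 = σ_2 = 0.
Hence σ_0 = 0, σ_1 = 1, σ_2 = 0.
On [-1, 2], p'(x) = b_0 + 2c_0·(x + 1) + 3d_0·(x + 1)² with b_0 = Δ_0 - h_0(2σ_0 + σ_1)/6 = -13/6, c_0 = σ_0/2 = 0, d_0 = (σ_1 - σ_0)/(6h_0) = 1/18. So p'(-1) = -13/6.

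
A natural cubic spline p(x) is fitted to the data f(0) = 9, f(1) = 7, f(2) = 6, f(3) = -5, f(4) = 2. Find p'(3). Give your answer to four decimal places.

-4.1071

Put M_i = p'' at the i-th knot. Here h = (1, 1, 1, 1) and Δ = (-2, -1, -11, 7), so the interior equations h_(i-1)·M_(i-1) + 2(h_(i-1)+h_i)·M_i + h_i·M_(i+1) = 6(Δ_i − Δ_(i-1)) read
  1·M_0 + 4·M_1 + 1·M_2 = 6(Δ_1 - Δ_0) = 6
  1·M_1 + 4·M_2 + 1·M_3 = 6(Δ_2 - Δ_1) = -60
  1·M_2 + 4·M_3 + 1·M_4 = 6(Δ_3 - Δ_2) = 108
Natural end conditions: M_0 = M_4 = 0.
Hence M_0 = 0, M_1 = 219/28, M_2 = -177/7, M_3 = 933/28, M_4 = 0.
On [3, 4], p'(x) = b_3 + 2c_3·(x - 3) + 3d_3·(x - 3)² with b_3 = Δ_3 - h_3(2M_3 + M_4)/6 = -115/28, c_3 = M_3/2 = 933/56, d_3 = (M_4 - M_3)/(6h_3) = -311/56. So p'(3) = -115/28.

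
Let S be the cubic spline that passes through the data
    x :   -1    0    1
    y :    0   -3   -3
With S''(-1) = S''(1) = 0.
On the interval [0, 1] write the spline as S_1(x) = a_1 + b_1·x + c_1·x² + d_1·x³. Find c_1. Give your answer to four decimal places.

Let m_i = S''(x_i). Step sizes h_i = 1, 1; slopes of the chords Δ_i = (y_(i+1) - y_i)/h_i = -3, 0.
  1·m_0 + 4·m_1 + 1·m_2 = 6(Δ_1 - Δ_0) = 18
Natural end conditions: m_0 = m_2 = 0.
Solving the tridiagonal system: m_0 = 0, m_1 = 9/2, m_2 = 0.
On [0, 1], with S_1(x) = a_1 + b_1·x + c_1·x² + d_1·x³: c_1 = m_1/2 = 9/4, d_1 = (m_2 - m_1)/(6h_1) = -3/4, b_1 = Δ_1 - h_1(2m_1 + m_2)/6 = -3/2.

2.2500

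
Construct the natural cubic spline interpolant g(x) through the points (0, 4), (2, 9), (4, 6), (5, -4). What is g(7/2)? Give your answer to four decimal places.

8.6889

Put m_i = g'' at the i-th knot. Here h = (2, 2, 1) and Δ = (5/2, -3/2, -10), so the interior equations h_(i-1)·m_(i-1) + 2(h_(i-1)+h_i)·m_i + h_i·m_(i+1) = 6(Δ_i − Δ_(i-1)) read
  2·m_0 + 8·m_1 + 2·m_2 = 6(Δ_1 - Δ_0) = -24
  2·m_1 + 6·m_2 + 1·m_3 = 6(Δ_2 - Δ_1) = -51
Natural end conditions: m_0 = m_3 = 0.
Hence m_0 = 0, m_1 = -21/22, m_2 = -90/11, m_3 = 0.
On [2, 4], g(x) = 9 + 41/22·(x - 2) - 21/44·(x - 2)² - 53/88·(x - 2)³.
With (x - 2) = 3/2: g(7/2) = 6117/704.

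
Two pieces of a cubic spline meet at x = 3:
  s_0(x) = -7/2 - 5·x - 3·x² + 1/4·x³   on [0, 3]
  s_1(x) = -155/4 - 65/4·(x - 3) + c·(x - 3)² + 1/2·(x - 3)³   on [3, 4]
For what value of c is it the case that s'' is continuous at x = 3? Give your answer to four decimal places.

-0.7500

s_0''(x) = -6 + 3/2·x, so s_0''(3) = -3/2. On the right, s_1''(3) = 2c, so c = -3/4.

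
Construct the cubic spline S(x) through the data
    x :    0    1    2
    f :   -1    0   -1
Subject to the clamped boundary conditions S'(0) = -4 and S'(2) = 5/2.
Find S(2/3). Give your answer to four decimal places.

Put M_i = S'' at the i-th knot. Here h = (1, 1) and Δ = (1, -1), so the interior equations h_(i-1)·M_(i-1) + 2(h_(i-1)+h_i)·M_i + h_i·M_(i+1) = 6(Δ_i − Δ_(i-1)) read
  1·M_0 + 4·M_1 + 1·M_2 = 6(Δ_1 - Δ_0) = -12
Clamped end conditions give two more equations: 2h_0·M_0 + h_0·M_1 = 6(Δ_0 - S'(0)) = 30 and h_1·M_1 + 2h_1·M_2 = 6(S'(2) - Δ_1) = 21.
Solving the tridiagonal system: M_0 = 85/4, M_1 = -25/2, M_2 = 67/4.
On [0, 1], S(x) = -1 - 4·x + 85/8·x² - 45/8·x³.
With x = 2/3: S(2/3) = -11/18.

-0.6111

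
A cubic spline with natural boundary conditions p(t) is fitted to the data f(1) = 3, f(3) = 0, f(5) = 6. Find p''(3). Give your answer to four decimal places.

3.3750

Write M_i for p''(x_i). With h_i = 2, 2 and divided differences Δ_i = -3/2, 3, the continuity of p' gives the tridiagonal system
  2·M_0 + 8·M_1 + 2·M_2 = 6(Δ_1 - Δ_0) = 27
Natural end conditions: M_0 = M_2 = 0.
Solving: M_0 = 0, M_1 = 27/8, M_2 = 0.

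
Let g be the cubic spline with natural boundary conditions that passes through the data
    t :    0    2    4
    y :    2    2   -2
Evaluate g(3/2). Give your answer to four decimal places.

With M_i denoting the second derivative at x_i, h_i = 2, 2, and Δ_i = (y_(i+1) − y_i)/h_i = 0, -2:
  2·M_0 + 8·M_1 + 2·M_2 = 6(Δ_1 - Δ_0) = -12
Natural end conditions: M_0 = M_2 = 0.
Solving: M_0 = 0, M_1 = -3/2, M_2 = 0.
On [0, 2], g(t) = 2 + 1/2·t + 0·t² - 1/8·t³.
With t = 3/2: g(3/2) = 149/64.

2.3281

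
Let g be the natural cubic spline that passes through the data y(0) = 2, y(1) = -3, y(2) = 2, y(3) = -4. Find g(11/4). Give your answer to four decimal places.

With M_i denoting the second derivative at x_i, h_i = 1, 1, 1, and Δ_i = (y_(i+1) − y_i)/h_i = -5, 5, -6:
  1·M_0 + 4·M_1 + 1·M_2 = 6(Δ_1 - Δ_0) = 60
  1·M_1 + 4·M_2 + 1·M_3 = 6(Δ_2 - Δ_1) = -66
Natural end conditions: M_0 = M_3 = 0.
Hence M_0 = 0, M_1 = 102/5, M_2 = -108/5, M_3 = 0.
On [2, 3], g(t) = 2 + 6/5·(t - 2) - 54/5·(t - 2)² + 18/5·(t - 2)³.
With (t - 2) = 3/4: g(11/4) = -53/32.

-1.6563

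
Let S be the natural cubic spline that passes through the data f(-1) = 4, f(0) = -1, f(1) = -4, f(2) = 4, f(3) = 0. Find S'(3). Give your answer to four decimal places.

-7.9643

Put σ_i = S'' at the i-th knot. Here h = (1, 1, 1, 1) and Δ = (-5, -3, 8, -4), so the interior equations h_(i-1)·σ_(i-1) + 2(h_(i-1)+h_i)·σ_i + h_i·σ_(i+1) = 6(Δ_i − Δ_(i-1)) read
  1·σ_0 + 4·σ_1 + 1·σ_2 = 6(Δ_1 - Δ_0) = 12
  1·σ_1 + 4·σ_2 + 1·σ_3 = 6(Δ_2 - Δ_1) = 66
  1·σ_2 + 4·σ_3 + 1·σ_4 = 6(Δ_3 - Δ_2) = -72
Natural end conditions: σ_0 = σ_4 = 0.
Forward elimination and back-substitution give σ_0 = 0, σ_1 = -39/14, σ_2 = 162/7, σ_3 = -333/14, σ_4 = 0.
On [2, 3], S'(t) = b_3 + 2c_3·(t - 2) + 3d_3·(t - 2)² with b_3 = Δ_3 - h_3(2σ_3 + σ_4)/6 = 55/14, c_3 = σ_3/2 = -333/28, d_3 = (σ_4 - σ_3)/(6h_3) = 111/28. So S'(3) = -223/28.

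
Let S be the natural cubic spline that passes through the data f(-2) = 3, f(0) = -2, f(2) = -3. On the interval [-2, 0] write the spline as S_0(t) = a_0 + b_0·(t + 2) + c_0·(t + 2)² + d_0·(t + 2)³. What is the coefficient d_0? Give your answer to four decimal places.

Put M_i = S'' at the i-th knot. Here h = (2, 2) and Δ = (-5/2, -1/2), so the interior equations h_(i-1)·M_(i-1) + 2(h_(i-1)+h_i)·M_i + h_i·M_(i+1) = 6(Δ_i − Δ_(i-1)) read
  2·M_0 + 8·M_1 + 2·M_2 = 6(Δ_1 - Δ_0) = 12
Natural end conditions: M_0 = M_2 = 0.
Solving the tridiagonal system: M_0 = 0, M_1 = 3/2, M_2 = 0.
On [-2, 0], with S_0(t) = a_0 + b_0·(t + 2) + c_0·(t + 2)² + d_0·(t + 2)³: c_0 = M_0/2 = 0, d_0 = (M_1 - M_0)/(6h_0) = 1/8, b_0 = Δ_0 - h_0(2M_0 + M_1)/6 = -3.

0.1250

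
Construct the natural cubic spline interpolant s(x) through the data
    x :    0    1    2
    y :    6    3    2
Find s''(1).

Put σ_i = s'' at the i-th knot. Here h = (1, 1) and Δ = (-3, -1), so the interior equations h_(i-1)·σ_(i-1) + 2(h_(i-1)+h_i)·σ_i + h_i·σ_(i+1) = 6(Δ_i − Δ_(i-1)) read
  1·σ_0 + 4·σ_1 + 1·σ_2 = 6(Δ_1 - Δ_0) = 12
Natural end conditions: σ_0 = σ_2 = 0.
Forward elimination and back-substitution give σ_0 = 0, σ_1 = 3, σ_2 = 0.

3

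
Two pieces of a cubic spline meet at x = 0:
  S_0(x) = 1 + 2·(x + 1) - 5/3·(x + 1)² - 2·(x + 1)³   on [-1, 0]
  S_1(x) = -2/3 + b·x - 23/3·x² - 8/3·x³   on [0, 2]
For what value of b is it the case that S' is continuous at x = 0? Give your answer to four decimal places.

-7.3333

S_0'(x) = 2 - 10/3·(x + 1) - 6·(x + 1)², so S_0'(0) = -22/3. On the right, S_1'(0) = b, so b = -22/3.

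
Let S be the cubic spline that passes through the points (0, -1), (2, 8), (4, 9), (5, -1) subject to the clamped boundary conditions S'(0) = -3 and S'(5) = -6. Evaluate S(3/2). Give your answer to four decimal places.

4.4232

Put M_i = S'' at the i-th knot. Here h = (2, 2, 1) and Δ = (9/2, 1/2, -10), so the interior equations h_(i-1)·M_(i-1) + 2(h_(i-1)+h_i)·M_i + h_i·M_(i+1) = 6(Δ_i − Δ_(i-1)) read
  2·M_0 + 8·M_1 + 2·M_2 = 6(Δ_1 - Δ_0) = -24
  2·M_1 + 6·M_2 + 1·M_3 = 6(Δ_2 - Δ_1) = -63
Clamped end conditions give two more equations: 2h_0·M_0 + h_0·M_1 = 6(Δ_0 - S'(0)) = 45 and h_2·M_2 + 2h_2·M_3 = 6(S'(5) - Δ_2) = 24.
Forward elimination and back-substitution give M_0 = 294/23, M_1 = -141/46, M_2 = -288/23, M_3 = 420/23.
On [0, 2], S(x) = -1 - 3·x + 147/23·x² - 243/184·x³.
With x = 3/2: S(3/2) = 6511/1472.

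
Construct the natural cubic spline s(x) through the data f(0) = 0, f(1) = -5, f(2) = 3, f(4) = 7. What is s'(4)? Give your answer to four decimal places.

-1.2174

Put m_i = s'' at the i-th knot. Here h = (1, 1, 2) and Δ = (-5, 8, 2), so the interior equations h_(i-1)·m_(i-1) + 2(h_(i-1)+h_i)·m_i + h_i·m_(i+1) = 6(Δ_i − Δ_(i-1)) read
  1·m_0 + 4·m_1 + 1·m_2 = 6(Δ_1 - Δ_0) = 78
  1·m_1 + 6·m_2 + 2·m_3 = 6(Δ_2 - Δ_1) = -36
Natural end conditions: m_0 = m_3 = 0.
Forward elimination and back-substitution give m_0 = 0, m_1 = 504/23, m_2 = -222/23, m_3 = 0.
On [2, 4], s'(x) = b_2 + 2c_2·(x - 2) + 3d_2·(x - 2)² with b_2 = Δ_2 - h_2(2m_2 + m_3)/6 = 194/23, c_2 = m_2/2 = -111/23, d_2 = (m_3 - m_2)/(6h_2) = 37/46. So s'(4) = -28/23.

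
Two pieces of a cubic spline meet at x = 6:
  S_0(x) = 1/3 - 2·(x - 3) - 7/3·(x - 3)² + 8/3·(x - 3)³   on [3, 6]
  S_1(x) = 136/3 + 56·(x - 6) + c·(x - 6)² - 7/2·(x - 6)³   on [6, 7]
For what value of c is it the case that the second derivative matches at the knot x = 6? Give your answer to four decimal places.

S_0''(x) = -14/3 + 16·(x - 3), so S_0''(6) = 130/3. On the right, S_1''(6) = 2c, so c = 65/3.

21.6667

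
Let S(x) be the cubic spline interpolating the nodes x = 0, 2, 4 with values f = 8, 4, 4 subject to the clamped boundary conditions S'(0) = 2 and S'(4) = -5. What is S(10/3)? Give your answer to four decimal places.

5.3704

Write M_i for S''(x_i). With h_i = 2, 2 and divided differences Δ_i = -2, 0, the continuity of S' gives the tridiagonal system
  2·M_0 + 8·M_1 + 2·M_2 = 6(Δ_1 - Δ_0) = 12
Clamped end conditions give two more equations: 2h_0·M_0 + h_0·M_1 = 6(Δ_0 - S'(0)) = -24 and h_1·M_1 + 2h_1·M_2 = 6(S'(4) - Δ_1) = -30.
Solving the tridiagonal system: M_0 = -37/4, M_1 = 13/2, M_2 = -43/4.
On [2, 4], S(x) = 4 - 3/4·(x - 2) + 13/4·(x - 2)² - 23/16·(x - 2)³.
With (x - 2) = 4/3: S(10/3) = 145/27.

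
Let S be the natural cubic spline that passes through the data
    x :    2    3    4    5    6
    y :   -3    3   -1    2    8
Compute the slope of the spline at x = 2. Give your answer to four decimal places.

Put σ_i = S'' at the i-th knot. Here h = (1, 1, 1, 1) and Δ = (6, -4, 3, 6), so the interior equations h_(i-1)·σ_(i-1) + 2(h_(i-1)+h_i)·σ_i + h_i·σ_(i+1) = 6(Δ_i − Δ_(i-1)) read
  1·σ_0 + 4·σ_1 + 1·σ_2 = 6(Δ_1 - Δ_0) = -60
  1·σ_1 + 4·σ_2 + 1·σ_3 = 6(Δ_2 - Δ_1) = 42
  1·σ_2 + 4·σ_3 + 1·σ_4 = 6(Δ_3 - Δ_2) = 18
Natural end conditions: σ_0 = σ_4 = 0.
Solving the tridiagonal system: σ_0 = 0, σ_1 = -75/4, σ_2 = 15, σ_3 = 3/4, σ_4 = 0.
On [2, 3], S'(x) = b_0 + 2c_0·(x - 2) + 3d_0·(x - 2)² with b_0 = Δ_0 - h_0(2σ_0 + σ_1)/6 = 73/8, c_0 = σ_0/2 = 0, d_0 = (σ_1 - σ_0)/(6h_0) = -25/8. So S'(2) = 73/8.

9.1250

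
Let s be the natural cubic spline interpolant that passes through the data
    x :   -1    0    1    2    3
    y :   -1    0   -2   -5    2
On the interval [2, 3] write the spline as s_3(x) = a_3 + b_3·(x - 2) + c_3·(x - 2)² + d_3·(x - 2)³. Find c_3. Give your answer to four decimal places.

Put m_i = s'' at the i-th knot. Here h = (1, 1, 1, 1) and Δ = (1, -2, -3, 7), so the interior equations h_(i-1)·m_(i-1) + 2(h_(i-1)+h_i)·m_i + h_i·m_(i+1) = 6(Δ_i − Δ_(i-1)) read
  1·m_0 + 4·m_1 + 1·m_2 = 6(Δ_1 - Δ_0) = -18
  1·m_1 + 4·m_2 + 1·m_3 = 6(Δ_2 - Δ_1) = -6
  1·m_2 + 4·m_3 + 1·m_4 = 6(Δ_3 - Δ_2) = 60
Natural end conditions: m_0 = m_4 = 0.
Solving: m_0 = 0, m_1 = -93/28, m_2 = -33/7, m_3 = 453/28, m_4 = 0.
On [2, 3], with s_3(x) = a_3 + b_3·(x - 2) + c_3·(x - 2)² + d_3·(x - 2)³: c_3 = m_3/2 = 453/56, d_3 = (m_4 - m_3)/(6h_3) = -151/56, b_3 = Δ_3 - h_3(2m_3 + m_4)/6 = 45/28.

8.0893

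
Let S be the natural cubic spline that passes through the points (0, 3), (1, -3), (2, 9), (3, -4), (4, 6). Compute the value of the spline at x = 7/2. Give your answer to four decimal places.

With m_i denoting the second derivative at x_i, h_i = 1, 1, 1, 1, and Δ_i = (y_(i+1) − y_i)/h_i = -6, 12, -13, 10:
  1·m_0 + 4·m_1 + 1·m_2 = 6(Δ_1 - Δ_0) = 108
  1·m_1 + 4·m_2 + 1·m_3 = 6(Δ_2 - Δ_1) = -150
  1·m_2 + 4·m_3 + 1·m_4 = 6(Δ_3 - Δ_2) = 138
Natural end conditions: m_0 = m_4 = 0.
Solving: m_0 = 0, m_1 = 1179/28, m_2 = -423/7, m_3 = 1389/28, m_4 = 0.
On [3, 4], S(x) = -4 - 183/28·(x - 3) + 1389/56·(x - 3)² - 463/56·(x - 3)³.
With (x - 3) = 1/2: S(7/2) = -941/448.

-2.1004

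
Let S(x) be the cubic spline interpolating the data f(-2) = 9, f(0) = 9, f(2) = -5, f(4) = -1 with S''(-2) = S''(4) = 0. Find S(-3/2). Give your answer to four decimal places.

Let M_i = S''(x_i). Step sizes h_i = 2, 2, 2; slopes of the chords Δ_i = (y_(i+1) - y_i)/h_i = 0, -7, 2.
  2·M_0 + 8·M_1 + 2·M_2 = 6(Δ_1 - Δ_0) = -42
  2·M_1 + 8·M_2 + 2·M_3 = 6(Δ_2 - Δ_1) = 54
Natural end conditions: M_0 = M_3 = 0.
Hence M_0 = 0, M_1 = -37/5, M_2 = 43/5, M_3 = 0.
On [-2, 0], S(x) = 9 + 37/15·(x + 2) + 0·(x + 2)² - 37/60·(x + 2)³.
With (x + 2) = 1/2: S(-3/2) = 325/32.

10.1563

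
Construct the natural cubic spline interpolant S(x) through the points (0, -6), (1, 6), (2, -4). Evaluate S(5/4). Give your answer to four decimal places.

5.3047

Let M_i = S''(x_i). Step sizes h_i = 1, 1; slopes of the chords Δ_i = (y_(i+1) - y_i)/h_i = 12, -10.
  1·M_0 + 4·M_1 + 1·M_2 = 6(Δ_1 - Δ_0) = -132
Natural end conditions: M_0 = M_2 = 0.
Solving the tridiagonal system: M_0 = 0, M_1 = -33, M_2 = 0.
On [1, 2], S(x) = 6 + 1·(x - 1) - 33/2·(x - 1)² + 11/2·(x - 1)³.
With (x - 1) = 1/4: S(5/4) = 679/128.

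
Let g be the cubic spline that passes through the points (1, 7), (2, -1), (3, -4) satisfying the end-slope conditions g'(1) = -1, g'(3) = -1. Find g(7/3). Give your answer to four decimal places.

-2.8519

Write m_i for g''(x_i). With h_i = 1, 1 and divided differences Δ_i = -8, -3, the continuity of g' gives the tridiagonal system
  1·m_0 + 4·m_1 + 1·m_2 = 6(Δ_1 - Δ_0) = 30
Clamped end conditions give two more equations: 2h_0·m_0 + h_0·m_1 = 6(Δ_0 - g'(1)) = -42 and h_1·m_1 + 2h_1·m_2 = 6(g'(3) - Δ_1) = 12.
Solving: m_0 = -57/2, m_1 = 15, m_2 = -3/2.
On [2, 3], g(t) = -1 - 31/4·(t - 2) + 15/2·(t - 2)² - 11/4·(t - 2)³.
With (t - 2) = 1/3: g(7/3) = -77/27.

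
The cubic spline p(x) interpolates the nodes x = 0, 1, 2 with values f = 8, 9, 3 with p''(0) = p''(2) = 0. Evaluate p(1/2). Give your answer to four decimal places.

9.1563

Put σ_i = p'' at the i-th knot. Here h = (1, 1) and Δ = (1, -6), so the interior equations h_(i-1)·σ_(i-1) + 2(h_(i-1)+h_i)·σ_i + h_i·σ_(i+1) = 6(Δ_i − Δ_(i-1)) read
  1·σ_0 + 4·σ_1 + 1·σ_2 = 6(Δ_1 - Δ_0) = -42
Natural end conditions: σ_0 = σ_2 = 0.
Solving the tridiagonal system: σ_0 = 0, σ_1 = -21/2, σ_2 = 0.
On [0, 1], p(x) = 8 + 11/4·x + 0·x² - 7/4·x³.
With x = 1/2: p(1/2) = 293/32.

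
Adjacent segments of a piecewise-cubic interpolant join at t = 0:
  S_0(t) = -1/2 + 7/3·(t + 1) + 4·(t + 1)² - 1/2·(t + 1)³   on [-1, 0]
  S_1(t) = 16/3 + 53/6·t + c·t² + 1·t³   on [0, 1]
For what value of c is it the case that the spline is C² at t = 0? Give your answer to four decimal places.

2.5000

S_0''(t) = 8 - 3·(t + 1), so S_0''(0) = 5. On the right, S_1''(0) = 2c, so c = 5/2.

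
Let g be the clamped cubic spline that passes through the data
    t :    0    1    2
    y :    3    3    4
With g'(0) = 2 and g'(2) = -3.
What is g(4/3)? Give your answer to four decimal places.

With M_i denoting the second derivative at x_i, h_i = 1, 1, and Δ_i = (y_(i+1) − y_i)/h_i = 0, 1:
  1·M_0 + 4·M_1 + 1·M_2 = 6(Δ_1 - Δ_0) = 6
Clamped end conditions give two more equations: 2h_0·M_0 + h_0·M_1 = 6(Δ_0 - g'(0)) = -12 and h_1·M_1 + 2h_1·M_2 = 6(g'(2) - Δ_1) = -24.
Solving: M_0 = -10, M_1 = 8, M_2 = -16.
On [1, 2], g(t) = 3 + 1·(t - 1) + 4·(t - 1)² - 4·(t - 1)³.
With (t - 1) = 1/3: g(4/3) = 98/27.

3.6296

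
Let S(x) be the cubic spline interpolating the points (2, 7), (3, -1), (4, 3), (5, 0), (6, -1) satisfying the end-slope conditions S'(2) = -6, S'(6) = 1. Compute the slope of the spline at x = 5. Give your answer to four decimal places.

-3.8036

Put M_i = S'' at the i-th knot. Here h = (1, 1, 1, 1) and Δ = (-8, 4, -3, -1), so the interior equations h_(i-1)·M_(i-1) + 2(h_(i-1)+h_i)·M_i + h_i·M_(i+1) = 6(Δ_i − Δ_(i-1)) read
  1·M_0 + 4·M_1 + 1·M_2 = 6(Δ_1 - Δ_0) = 72
  1·M_1 + 4·M_2 + 1·M_3 = 6(Δ_2 - Δ_1) = -42
  1·M_2 + 4·M_3 + 1·M_4 = 6(Δ_3 - Δ_2) = 12
Clamped end conditions give two more equations: 2h_0·M_0 + h_0·M_1 = 6(Δ_0 - S'(2)) = -12 and h_3·M_3 + 2h_3·M_4 = 6(S'(6) - Δ_3) = 12.
Hence M_0 = -557/28, M_1 = 389/14, M_2 = -77/4, M_3 = 101/14, M_4 = 67/28.
On [5, 6], S'(x) = b_3 + 2c_3·(x - 5) + 3d_3·(x - 5)² with b_3 = Δ_3 - h_3(2M_3 + M_4)/6 = -213/56, c_3 = M_3/2 = 101/28, d_3 = (M_4 - M_3)/(6h_3) = -45/56. So S'(5) = -213/56.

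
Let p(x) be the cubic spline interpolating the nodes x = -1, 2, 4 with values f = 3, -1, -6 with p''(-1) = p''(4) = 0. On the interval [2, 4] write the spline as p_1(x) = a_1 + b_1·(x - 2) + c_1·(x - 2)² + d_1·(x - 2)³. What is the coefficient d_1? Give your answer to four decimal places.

Let M_i = p''(x_i). Step sizes h_i = 3, 2; slopes of the chords Δ_i = (y_(i+1) - y_i)/h_i = -4/3, -5/2.
  3·M_0 + 10·M_1 + 2·M_2 = 6(Δ_1 - Δ_0) = -7
Natural end conditions: M_0 = M_2 = 0.
Forward elimination and back-substitution give M_0 = 0, M_1 = -7/10, M_2 = 0.
On [2, 4], with p_1(x) = a_1 + b_1·(x - 2) + c_1·(x - 2)² + d_1·(x - 2)³: c_1 = M_1/2 = -7/20, d_1 = (M_2 - M_1)/(6h_1) = 7/120, b_1 = Δ_1 - h_1(2M_1 + M_2)/6 = -61/30.

0.0583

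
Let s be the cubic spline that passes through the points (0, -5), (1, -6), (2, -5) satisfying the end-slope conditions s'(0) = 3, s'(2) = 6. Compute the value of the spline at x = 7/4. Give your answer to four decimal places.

-6.1055

Put σ_i = s'' at the i-th knot. Here h = (1, 1) and Δ = (-1, 1), so the interior equations h_(i-1)·σ_(i-1) + 2(h_(i-1)+h_i)·σ_i + h_i·σ_(i+1) = 6(Δ_i − Δ_(i-1)) read
  1·σ_0 + 4·σ_1 + 1·σ_2 = 6(Δ_1 - Δ_0) = 12
Clamped end conditions give two more equations: 2h_0·σ_0 + h_0·σ_1 = 6(Δ_0 - s'(0)) = -24 and h_1·σ_1 + 2h_1·σ_2 = 6(s'(2) - Δ_1) = 30.
Solving: σ_0 = -27/2, σ_1 = 3, σ_2 = 27/2.
On [1, 2], s(x) = -6 - 9/4·(x - 1) + 3/2·(x - 1)² + 7/4·(x - 1)³.
With (x - 1) = 3/4: s(7/4) = -1563/256.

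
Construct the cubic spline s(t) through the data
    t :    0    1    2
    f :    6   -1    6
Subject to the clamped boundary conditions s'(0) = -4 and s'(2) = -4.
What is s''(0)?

Let m_i = s''(x_i). Step sizes h_i = 1, 1; slopes of the chords Δ_i = (y_(i+1) - y_i)/h_i = -7, 7.
  1·m_0 + 4·m_1 + 1·m_2 = 6(Δ_1 - Δ_0) = 84
Clamped end conditions give two more equations: 2h_0·m_0 + h_0·m_1 = 6(Δ_0 - s'(0)) = -18 and h_1·m_1 + 2h_1·m_2 = 6(s'(2) - Δ_1) = -66.
Forward elimination and back-substitution give m_0 = -30, m_1 = 42, m_2 = -54.

-30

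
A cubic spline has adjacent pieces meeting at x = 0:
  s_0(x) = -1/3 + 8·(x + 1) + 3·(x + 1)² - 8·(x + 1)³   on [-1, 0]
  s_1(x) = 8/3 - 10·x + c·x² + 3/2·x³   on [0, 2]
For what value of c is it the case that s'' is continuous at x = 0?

-21

s_0''(x) = 6 - 48·(x + 1), so s_0''(0) = -42. On the right, s_1''(0) = 2c, so c = -21.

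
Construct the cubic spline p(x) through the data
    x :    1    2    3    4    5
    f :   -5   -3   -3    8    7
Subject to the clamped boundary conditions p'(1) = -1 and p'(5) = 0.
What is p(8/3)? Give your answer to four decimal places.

-4.0013

With σ_i denoting the second derivative at x_i, h_i = 1, 1, 1, 1, and Δ_i = (y_(i+1) − y_i)/h_i = 2, 0, 11, -1:
  1·σ_0 + 4·σ_1 + 1·σ_2 = 6(Δ_1 - Δ_0) = -12
  1·σ_1 + 4·σ_2 + 1·σ_3 = 6(Δ_2 - Δ_1) = 66
  1·σ_2 + 4·σ_3 + 1·σ_4 = 6(Δ_3 - Δ_2) = -72
Clamped end conditions give two more equations: 2h_0·σ_0 + h_0·σ_1 = 6(Δ_0 - p'(1)) = 18 and h_3·σ_3 + 2h_3·σ_4 = 6(p'(5) - Δ_3) = 6.
Forward elimination and back-substitution give σ_0 = 445/28, σ_1 = -193/14, σ_2 = 109/4, σ_3 = -409/14, σ_4 = 493/28.
On [2, 3], p(x) = -3 + 3/56·(x - 2) - 193/28·(x - 2)² + 383/56·(x - 2)³.
With (x - 2) = 2/3: p(8/3) = -3025/756.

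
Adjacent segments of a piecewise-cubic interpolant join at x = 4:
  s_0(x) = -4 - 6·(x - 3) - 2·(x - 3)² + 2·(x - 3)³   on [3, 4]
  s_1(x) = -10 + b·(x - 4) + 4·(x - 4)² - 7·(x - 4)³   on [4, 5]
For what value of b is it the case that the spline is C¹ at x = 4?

-4

s_0'(x) = -6 - 4·(x - 3) + 6·(x - 3)², so s_0'(4) = -4. On the right, s_1'(4) = b, so b = -4.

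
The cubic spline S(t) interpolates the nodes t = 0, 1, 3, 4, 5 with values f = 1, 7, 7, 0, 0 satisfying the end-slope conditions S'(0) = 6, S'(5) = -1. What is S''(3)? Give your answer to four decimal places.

-8.3750

Let M_i = S''(x_i). Step sizes h_i = 1, 2, 1, 1; slopes of the chords Δ_i = (y_(i+1) - y_i)/h_i = 6, 0, -7, 0.
  1·M_0 + 6·M_1 + 2·M_2 = 6(Δ_1 - Δ_0) = -36
  2·M_1 + 6·M_2 + 1·M_3 = 6(Δ_2 - Δ_1) = -42
  1·M_2 + 4·M_3 + 1·M_4 = 6(Δ_3 - Δ_2) = 42
Clamped end conditions give two more equations: 2h_0·M_0 + h_0·M_1 = 6(Δ_0 - S'(0)) = 0 and h_3·M_3 + 2h_3·M_4 = 6(S'(5) - Δ_3) = -6.
Solving the tridiagonal system: M_0 = 7/4, M_1 = -7/2, M_2 = -67/8, M_3 = 61/4, M_4 = -85/8.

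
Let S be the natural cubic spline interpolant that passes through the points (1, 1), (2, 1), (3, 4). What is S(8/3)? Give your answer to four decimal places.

Let m_i = S''(x_i). Step sizes h_i = 1, 1; slopes of the chords Δ_i = (y_(i+1) - y_i)/h_i = 0, 3.
  1·m_0 + 4·m_1 + 1·m_2 = 6(Δ_1 - Δ_0) = 18
Natural end conditions: m_0 = m_2 = 0.
Forward elimination and back-substitution give m_0 = 0, m_1 = 9/2, m_2 = 0.
On [2, 3], S(t) = 1 + 3/2·(t - 2) + 9/4·(t - 2)² - 3/4·(t - 2)³.
With (t - 2) = 2/3: S(8/3) = 25/9.

2.7778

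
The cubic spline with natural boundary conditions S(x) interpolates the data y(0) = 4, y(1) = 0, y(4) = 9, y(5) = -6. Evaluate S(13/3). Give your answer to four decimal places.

Let M_i = S''(x_i). Step sizes h_i = 1, 3, 1; slopes of the chords Δ_i = (y_(i+1) - y_i)/h_i = -4, 3, -15.
  1·M_0 + 8·M_1 + 3·M_2 = 6(Δ_1 - Δ_0) = 42
  3·M_1 + 8·M_2 + 1·M_3 = 6(Δ_2 - Δ_1) = -108
Natural end conditions: M_0 = M_3 = 0.
Hence M_0 = 0, M_1 = 12, M_2 = -18, M_3 = 0.
On [4, 5], S(x) = 9 - 9·(x - 4) - 9·(x - 4)² + 3·(x - 4)³.
With (x - 4) = 1/3: S(13/3) = 46/9.

5.1111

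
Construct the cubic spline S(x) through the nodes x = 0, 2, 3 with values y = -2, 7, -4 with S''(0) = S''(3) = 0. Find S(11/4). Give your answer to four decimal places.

With M_i denoting the second derivative at x_i, h_i = 2, 1, and Δ_i = (y_(i+1) − y_i)/h_i = 9/2, -11:
  2·M_0 + 6·M_1 + 1·M_2 = 6(Δ_1 - Δ_0) = -93
Natural end conditions: M_0 = M_2 = 0.
Hence M_0 = 0, M_1 = -31/2, M_2 = 0.
On [2, 3], S(x) = 7 - 35/6·(x - 2) - 31/4·(x - 2)² + 31/12·(x - 2)³.
With (x - 2) = 3/4: S(11/4) = -165/256.

-0.6445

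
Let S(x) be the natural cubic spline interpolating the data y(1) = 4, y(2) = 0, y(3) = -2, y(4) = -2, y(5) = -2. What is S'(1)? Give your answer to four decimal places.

-4.3929

With m_i denoting the second derivative at x_i, h_i = 1, 1, 1, 1, and Δ_i = (y_(i+1) − y_i)/h_i = -4, -2, 0, 0:
  1·m_0 + 4·m_1 + 1·m_2 = 6(Δ_1 - Δ_0) = 12
  1·m_1 + 4·m_2 + 1·m_3 = 6(Δ_2 - Δ_1) = 12
  1·m_2 + 4·m_3 + 1·m_4 = 6(Δ_3 - Δ_2) = 0
Natural end conditions: m_0 = m_4 = 0.
Solving: m_0 = 0, m_1 = 33/14, m_2 = 18/7, m_3 = -9/14, m_4 = 0.
On [1, 2], S'(x) = b_0 + 2c_0·(x - 1) + 3d_0·(x - 1)² with b_0 = Δ_0 - h_0(2m_0 + m_1)/6 = -123/28, c_0 = m_0/2 = 0, d_0 = (m_1 - m_0)/(6h_0) = 11/28. So S'(1) = -123/28.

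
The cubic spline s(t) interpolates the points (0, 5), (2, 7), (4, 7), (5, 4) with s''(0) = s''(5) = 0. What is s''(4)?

-3

With σ_i denoting the second derivative at x_i, h_i = 2, 2, 1, and Δ_i = (y_(i+1) − y_i)/h_i = 1, 0, -3:
  2·σ_0 + 8·σ_1 + 2·σ_2 = 6(Δ_1 - Δ_0) = -6
  2·σ_1 + 6·σ_2 + 1·σ_3 = 6(Δ_2 - Δ_1) = -18
Natural end conditions: σ_0 = σ_3 = 0.
Solving: σ_0 = 0, σ_1 = 0, σ_2 = -3, σ_3 = 0.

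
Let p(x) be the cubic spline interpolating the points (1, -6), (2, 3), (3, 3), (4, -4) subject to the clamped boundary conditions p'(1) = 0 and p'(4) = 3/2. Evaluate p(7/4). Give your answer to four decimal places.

Write M_i for p''(x_i). With h_i = 1, 1, 1 and divided differences Δ_i = 9, 0, -7, the continuity of p' gives the tridiagonal system
  1·M_0 + 4·M_1 + 1·M_2 = 6(Δ_1 - Δ_0) = -54
  1·M_1 + 4·M_2 + 1·M_3 = 6(Δ_2 - Δ_1) = -42
Clamped end conditions give two more equations: 2h_0·M_0 + h_0·M_1 = 6(Δ_0 - p'(1)) = 54 and h_2·M_2 + 2h_2·M_3 = 6(p'(4) - Δ_2) = 51.
Forward elimination and back-substitution give M_0 = 183/5, M_1 = -96/5, M_2 = -69/5, M_3 = 162/5.
On [1, 2], p(x) = -6 + 0·(x - 1) + 183/10·(x - 1)² - 93/10·(x - 1)³.
With (x - 1) = 3/4: p(7/4) = 237/640.

0.3703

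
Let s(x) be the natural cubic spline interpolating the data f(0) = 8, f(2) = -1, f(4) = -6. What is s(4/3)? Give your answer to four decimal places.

1.6296

Put M_i = s'' at the i-th knot. Here h = (2, 2) and Δ = (-9/2, -5/2), so the interior equations h_(i-1)·M_(i-1) + 2(h_(i-1)+h_i)·M_i + h_i·M_(i+1) = 6(Δ_i − Δ_(i-1)) read
  2·M_0 + 8·M_1 + 2·M_2 = 6(Δ_1 - Δ_0) = 12
Natural end conditions: M_0 = M_2 = 0.
Solving: M_0 = 0, M_1 = 3/2, M_2 = 0.
On [0, 2], s(x) = 8 - 5·x + 0·x² + 1/8·x³.
With x = 4/3: s(4/3) = 44/27.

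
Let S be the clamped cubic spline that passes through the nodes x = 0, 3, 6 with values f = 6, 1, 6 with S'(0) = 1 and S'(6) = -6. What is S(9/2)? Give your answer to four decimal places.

6.2188

Let M_i = S''(x_i). Step sizes h_i = 3, 3; slopes of the chords Δ_i = (y_(i+1) - y_i)/h_i = -5/3, 5/3.
  3·M_0 + 12·M_1 + 3·M_2 = 6(Δ_1 - Δ_0) = 20
Clamped end conditions give two more equations: 2h_0·M_0 + h_0·M_1 = 6(Δ_0 - S'(0)) = -16 and h_1·M_1 + 2h_1·M_2 = 6(S'(6) - Δ_1) = -46.
Solving the tridiagonal system: M_0 = -11/2, M_1 = 17/3, M_2 = -21/2.
On [3, 6], S(x) = 1 + 5/4·(x - 3) + 17/6·(x - 3)² - 97/108·(x - 3)³.
With (x - 3) = 3/2: S(9/2) = 199/32.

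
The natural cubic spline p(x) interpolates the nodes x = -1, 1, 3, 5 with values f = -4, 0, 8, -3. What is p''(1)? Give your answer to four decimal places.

Write M_i for p''(x_i). With h_i = 2, 2, 2 and divided differences Δ_i = 2, 4, -11/2, the continuity of p' gives the tridiagonal system
  2·M_0 + 8·M_1 + 2·M_2 = 6(Δ_1 - Δ_0) = 12
  2·M_1 + 8·M_2 + 2·M_3 = 6(Δ_2 - Δ_1) = -57
Natural end conditions: M_0 = M_3 = 0.
Solving the tridiagonal system: M_0 = 0, M_1 = 7/2, M_2 = -8, M_3 = 0.

3.5000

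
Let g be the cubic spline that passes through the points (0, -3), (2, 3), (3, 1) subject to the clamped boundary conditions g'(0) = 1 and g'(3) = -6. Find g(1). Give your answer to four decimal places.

Write m_i for g''(x_i). With h_i = 2, 1 and divided differences Δ_i = 3, -2, the continuity of g' gives the tridiagonal system
  2·m_0 + 6·m_1 + 1·m_2 = 6(Δ_1 - Δ_0) = -30
Clamped end conditions give two more equations: 2h_0·m_0 + h_0·m_1 = 6(Δ_0 - g'(0)) = 12 and h_1·m_1 + 2h_1·m_2 = 6(g'(3) - Δ_1) = -24.
Forward elimination and back-substitution give m_0 = 17/3, m_1 = -16/3, m_2 = -28/3.
On [0, 2], g(x) = -3 + 1·x + 17/6·x² - 11/12·x³.
With x = 1: g(1) = -1/12.

-0.0833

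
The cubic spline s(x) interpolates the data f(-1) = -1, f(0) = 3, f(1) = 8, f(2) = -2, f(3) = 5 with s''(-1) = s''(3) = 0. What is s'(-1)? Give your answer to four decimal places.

Put m_i = s'' at the i-th knot. Here h = (1, 1, 1, 1) and Δ = (4, 5, -10, 7), so the interior equations h_(i-1)·m_(i-1) + 2(h_(i-1)+h_i)·m_i + h_i·m_(i+1) = 6(Δ_i − Δ_(i-1)) read
  1·m_0 + 4·m_1 + 1·m_2 = 6(Δ_1 - Δ_0) = 6
  1·m_1 + 4·m_2 + 1·m_3 = 6(Δ_2 - Δ_1) = -90
  1·m_2 + 4·m_3 + 1·m_4 = 6(Δ_3 - Δ_2) = 102
Natural end conditions: m_0 = m_4 = 0.
Forward elimination and back-substitution give m_0 = 0, m_1 = 69/7, m_2 = -234/7, m_3 = 237/7, m_4 = 0.
On [-1, 0], s'(x) = b_0 + 2c_0·(x + 1) + 3d_0·(x + 1)² with b_0 = Δ_0 - h_0(2m_0 + m_1)/6 = 33/14, c_0 = m_0/2 = 0, d_0 = (m_1 - m_0)/(6h_0) = 23/14. So s'(-1) = 33/14.

2.3571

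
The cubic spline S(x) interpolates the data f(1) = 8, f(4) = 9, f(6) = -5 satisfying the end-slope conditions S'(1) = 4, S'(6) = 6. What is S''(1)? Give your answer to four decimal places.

1.1333

Put σ_i = S'' at the i-th knot. Here h = (3, 2) and Δ = (1/3, -7), so the interior equations h_(i-1)·σ_(i-1) + 2(h_(i-1)+h_i)·σ_i + h_i·σ_(i+1) = 6(Δ_i − Δ_(i-1)) read
  3·σ_0 + 10·σ_1 + 2·σ_2 = 6(Δ_1 - Δ_0) = -44
Clamped end conditions give two more equations: 2h_0·σ_0 + h_0·σ_1 = 6(Δ_0 - S'(1)) = -22 and h_1·σ_1 + 2h_1·σ_2 = 6(S'(6) - Δ_1) = 78.
Solving: σ_0 = 17/15, σ_1 = -48/5, σ_2 = 243/10.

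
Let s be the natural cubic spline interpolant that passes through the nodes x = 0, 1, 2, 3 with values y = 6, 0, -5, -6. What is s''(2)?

Write M_i for s''(x_i). With h_i = 1, 1, 1 and divided differences Δ_i = -6, -5, -1, the continuity of s' gives the tridiagonal system
  1·M_0 + 4·M_1 + 1·M_2 = 6(Δ_1 - Δ_0) = 6
  1·M_1 + 4·M_2 + 1·M_3 = 6(Δ_2 - Δ_1) = 24
Natural end conditions: M_0 = M_3 = 0.
Solving: M_0 = 0, M_1 = 0, M_2 = 6, M_3 = 0.

6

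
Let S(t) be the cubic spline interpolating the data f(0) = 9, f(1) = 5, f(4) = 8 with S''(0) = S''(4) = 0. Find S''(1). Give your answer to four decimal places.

With M_i denoting the second derivative at x_i, h_i = 1, 3, and Δ_i = (y_(i+1) − y_i)/h_i = -4, 1:
  1·M_0 + 8·M_1 + 3·M_2 = 6(Δ_1 - Δ_0) = 30
Natural end conditions: M_0 = M_2 = 0.
Forward elimination and back-substitution give M_0 = 0, M_1 = 15/4, M_2 = 0.

3.7500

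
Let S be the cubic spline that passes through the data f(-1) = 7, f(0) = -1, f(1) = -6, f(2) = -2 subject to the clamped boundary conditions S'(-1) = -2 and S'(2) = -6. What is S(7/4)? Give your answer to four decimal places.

Let M_i = S''(x_i). Step sizes h_i = 1, 1, 1; slopes of the chords Δ_i = (y_(i+1) - y_i)/h_i = -8, -5, 4.
  1·M_0 + 4·M_1 + 1·M_2 = 6(Δ_1 - Δ_0) = 18
  1·M_1 + 4·M_2 + 1·M_3 = 6(Δ_2 - Δ_1) = 54
Clamped end conditions give two more equations: 2h_0·M_0 + h_0·M_1 = 6(Δ_0 - S'(-1)) = -36 and h_2·M_2 + 2h_2·M_3 = 6(S'(2) - Δ_2) = -60.
Hence M_0 = -298/15, M_1 = 56/15, M_2 = 344/15, M_3 = -622/15.
On [1, 2], S(x) = -6 + 49/15·(x - 1) + 172/15·(x - 1)² - 161/15·(x - 1)³.
With (x - 1) = 3/4: S(7/4) = -521/320.

-1.6281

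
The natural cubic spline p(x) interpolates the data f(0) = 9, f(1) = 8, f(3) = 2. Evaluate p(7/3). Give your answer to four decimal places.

4.3951

With σ_i denoting the second derivative at x_i, h_i = 1, 2, and Δ_i = (y_(i+1) − y_i)/h_i = -1, -3:
  1·σ_0 + 6·σ_1 + 2·σ_2 = 6(Δ_1 - Δ_0) = -12
Natural end conditions: σ_0 = σ_2 = 0.
Solving the tridiagonal system: σ_0 = 0, σ_1 = -2, σ_2 = 0.
On [1, 3], p(x) = 8 - 5/3·(x - 1) - 1·(x - 1)² + 1/6·(x - 1)³.
With (x - 1) = 4/3: p(7/3) = 356/81.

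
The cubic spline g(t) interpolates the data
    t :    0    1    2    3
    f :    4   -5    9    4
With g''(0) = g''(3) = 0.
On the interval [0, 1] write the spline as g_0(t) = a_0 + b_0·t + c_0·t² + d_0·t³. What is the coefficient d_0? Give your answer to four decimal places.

With M_i denoting the second derivative at x_i, h_i = 1, 1, 1, and Δ_i = (y_(i+1) − y_i)/h_i = -9, 14, -5:
  1·M_0 + 4·M_1 + 1·M_2 = 6(Δ_1 - Δ_0) = 138
  1·M_1 + 4·M_2 + 1·M_3 = 6(Δ_2 - Δ_1) = -114
Natural end conditions: M_0 = M_3 = 0.
Solving: M_0 = 0, M_1 = 222/5, M_2 = -198/5, M_3 = 0.
On [0, 1], with g_0(t) = a_0 + b_0·t + c_0·t² + d_0·t³: c_0 = M_0/2 = 0, d_0 = (M_1 - M_0)/(6h_0) = 37/5, b_0 = Δ_0 - h_0(2M_0 + M_1)/6 = -82/5.

7.4000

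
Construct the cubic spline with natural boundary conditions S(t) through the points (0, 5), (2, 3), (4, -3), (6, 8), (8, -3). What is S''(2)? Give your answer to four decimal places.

-4.0179

Put σ_i = S'' at the i-th knot. Here h = (2, 2, 2, 2) and Δ = (-1, -3, 11/2, -11/2), so the interior equations h_(i-1)·σ_(i-1) + 2(h_(i-1)+h_i)·σ_i + h_i·σ_(i+1) = 6(Δ_i − Δ_(i-1)) read
  2·σ_0 + 8·σ_1 + 2·σ_2 = 6(Δ_1 - Δ_0) = -12
  2·σ_1 + 8·σ_2 + 2·σ_3 = 6(Δ_2 - Δ_1) = 51
  2·σ_2 + 8·σ_3 + 2·σ_4 = 6(Δ_3 - Δ_2) = -66
Natural end conditions: σ_0 = σ_4 = 0.
Forward elimination and back-substitution give σ_0 = 0, σ_1 = -225/56, σ_2 = 141/14, σ_3 = -603/56, σ_4 = 0.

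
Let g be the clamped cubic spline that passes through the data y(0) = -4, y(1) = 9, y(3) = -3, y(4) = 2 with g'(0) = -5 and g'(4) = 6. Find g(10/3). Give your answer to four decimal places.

-2.4444

With m_i denoting the second derivative at x_i, h_i = 1, 2, 1, and Δ_i = (y_(i+1) − y_i)/h_i = 13, -6, 5:
  1·m_0 + 6·m_1 + 2·m_2 = 6(Δ_1 - Δ_0) = -114
  2·m_1 + 6·m_2 + 1·m_3 = 6(Δ_2 - Δ_1) = 66
Clamped end conditions give two more equations: 2h_0·m_0 + h_0·m_1 = 6(Δ_0 - g'(0)) = 108 and h_2·m_2 + 2h_2·m_3 = 6(g'(4) - Δ_2) = 6.
Solving: m_0 = 74, m_1 = -40, m_2 = 26, m_3 = -10.
On [3, 4], g(x) = -3 - 2·(x - 3) + 13·(x - 3)² - 6·(x - 3)³.
With (x - 3) = 1/3: g(10/3) = -22/9.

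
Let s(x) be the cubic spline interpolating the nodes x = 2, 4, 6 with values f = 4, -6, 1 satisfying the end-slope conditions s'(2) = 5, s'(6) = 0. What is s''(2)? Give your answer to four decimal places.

Write m_i for s''(x_i). With h_i = 2, 2 and divided differences Δ_i = -5, 7/2, the continuity of s' gives the tridiagonal system
  2·m_0 + 8·m_1 + 2·m_2 = 6(Δ_1 - Δ_0) = 51
Clamped end conditions give two more equations: 2h_0·m_0 + h_0·m_1 = 6(Δ_0 - s'(2)) = -60 and h_1·m_1 + 2h_1·m_2 = 6(s'(6) - Δ_1) = -21.
Forward elimination and back-substitution give m_0 = -181/8, m_1 = 61/4, m_2 = -103/8.

-22.6250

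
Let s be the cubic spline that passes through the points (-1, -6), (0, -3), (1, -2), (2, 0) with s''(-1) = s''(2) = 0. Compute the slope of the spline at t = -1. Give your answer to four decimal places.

3.6000

Let m_i = s''(x_i). Step sizes h_i = 1, 1, 1; slopes of the chords Δ_i = (y_(i+1) - y_i)/h_i = 3, 1, 2.
  1·m_0 + 4·m_1 + 1·m_2 = 6(Δ_1 - Δ_0) = -12
  1·m_1 + 4·m_2 + 1·m_3 = 6(Δ_2 - Δ_1) = 6
Natural end conditions: m_0 = m_3 = 0.
Solving: m_0 = 0, m_1 = -18/5, m_2 = 12/5, m_3 = 0.
On [-1, 0], s'(t) = b_0 + 2c_0·(t + 1) + 3d_0·(t + 1)² with b_0 = Δ_0 - h_0(2m_0 + m_1)/6 = 18/5, c_0 = m_0/2 = 0, d_0 = (m_1 - m_0)/(6h_0) = -3/5. So s'(-1) = 18/5.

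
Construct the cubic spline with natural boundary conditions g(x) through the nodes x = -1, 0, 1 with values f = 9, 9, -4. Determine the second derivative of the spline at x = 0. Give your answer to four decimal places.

-19.5000

With m_i denoting the second derivative at x_i, h_i = 1, 1, and Δ_i = (y_(i+1) − y_i)/h_i = 0, -13:
  1·m_0 + 4·m_1 + 1·m_2 = 6(Δ_1 - Δ_0) = -78
Natural end conditions: m_0 = m_2 = 0.
Forward elimination and back-substitution give m_0 = 0, m_1 = -39/2, m_2 = 0.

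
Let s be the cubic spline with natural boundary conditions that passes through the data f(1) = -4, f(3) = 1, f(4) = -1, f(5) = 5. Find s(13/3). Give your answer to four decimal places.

0.1546

Write M_i for s''(x_i). With h_i = 2, 1, 1 and divided differences Δ_i = 5/2, -2, 6, the continuity of s' gives the tridiagonal system
  2·M_0 + 6·M_1 + 1·M_2 = 6(Δ_1 - Δ_0) = -27
  1·M_1 + 4·M_2 + 1·M_3 = 6(Δ_2 - Δ_1) = 48
Natural end conditions: M_0 = M_3 = 0.
Solving the tridiagonal system: M_0 = 0, M_1 = -156/23, M_2 = 315/23, M_3 = 0.
On [4, 5], s(x) = -1 + 33/23·(x - 4) + 315/46·(x - 4)² - 105/46·(x - 4)³.
With (x - 4) = 1/3: s(13/3) = 32/207.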